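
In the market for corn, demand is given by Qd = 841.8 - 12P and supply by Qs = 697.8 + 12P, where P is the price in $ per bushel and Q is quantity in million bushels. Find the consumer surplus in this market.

Consumer surplus = 24691.335

At equilibrium Qd = Qs, so 841.8 - 12P = 697.8 + 12P; collecting terms, 144 = 24P and P* = 6.
Substitute back: Q* = 841.8 - 12(6) = 769.8.
Demand choke price (Qd = 0): P = 841.8/12 = 70.15. Consumer surplus = ½ × (70.15 - 6) × 769.8 = 24691.335.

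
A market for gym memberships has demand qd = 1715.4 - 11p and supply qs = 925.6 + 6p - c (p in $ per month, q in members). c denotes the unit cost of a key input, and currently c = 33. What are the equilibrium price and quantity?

p* = 48.4, q* = 1183

With c = 33, supply is qs = 892.6 + 6p.
Equating demand and supply, 1715.4 - 11p = 892.6 + 6p gives 17p = 822.8, so p* = 48.4.
Then q* = 1715.4 - 11(48.4) = 1183.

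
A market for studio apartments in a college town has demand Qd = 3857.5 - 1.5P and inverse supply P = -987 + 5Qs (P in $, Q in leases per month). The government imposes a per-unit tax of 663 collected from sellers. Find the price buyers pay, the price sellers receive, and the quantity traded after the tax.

P_b = 2231, P_s = 1568, Q = 511

In direct form, Qs = 197.4 + 0.2P.
The tax drives a wedge P_b - P_s = 663. Substituting P_s = P_b - 663 into supply: Qs = 64.8 + 0.2P_b.
Market clearing requires 3857.5 - 1.5P_b = 64.8 + 0.2P_b; hence 3792.7 = 1.7P_b and P_b = 2231.
So P_s = 1568 and the quantity traded is Q = 3857.5 - 1.5(2231) = 511.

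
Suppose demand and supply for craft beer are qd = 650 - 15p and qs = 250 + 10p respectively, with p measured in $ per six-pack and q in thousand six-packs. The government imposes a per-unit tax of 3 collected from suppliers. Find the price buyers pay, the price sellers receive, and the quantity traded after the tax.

p_b = 17.2, p_s = 14.2, q = 392

The tax drives a wedge p_b - p_s = 3. Substituting p_s = p_b - 3 into supply: qs = 220 + 10p_b.
Set qd = qs: 650 - 15p_b = 220 + 10p_b, so 430 = 25p_b and p_b = 17.2.
So p_s = 14.2 and the quantity traded is q = 650 - 15(17.2) = 392.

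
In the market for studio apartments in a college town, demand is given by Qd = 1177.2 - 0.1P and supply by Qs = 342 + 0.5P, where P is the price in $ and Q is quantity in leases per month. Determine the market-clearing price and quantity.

P* = 1392, Q* = 1038

Equating demand and supply, 1177.2 - 0.1P = 342 + 0.5P gives 0.6P = 835.2, so P* = 1392.
From the demand curve, Q* = 1177.2 - 0.1(1392) = 1038.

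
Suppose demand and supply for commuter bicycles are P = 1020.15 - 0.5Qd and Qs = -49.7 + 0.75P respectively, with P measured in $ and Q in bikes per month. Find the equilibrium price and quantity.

Inverting to quantity form: Qd = 2040.3 - 2P.
At equilibrium Qd = Qs, so 2040.3 - 2P = -49.7 + 0.75P; collecting terms, 2090 = 2.75P and P* = 760.
From the demand curve, Q* = 2040.3 - 2(760) = 520.3.

P* = 760, Q* = 520.3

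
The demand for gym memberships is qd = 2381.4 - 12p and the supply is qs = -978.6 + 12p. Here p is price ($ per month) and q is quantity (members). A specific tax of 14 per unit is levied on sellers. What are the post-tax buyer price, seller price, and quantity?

The tax drives a wedge p_b - p_s = 14. Substituting p_s = p_b - 14 into supply: qs = -1146.6 + 12p_b.
Equate demand and the shifted supply: 2381.4 - 12p_b = -1146.6 + 12p_b, giving 24p_b = 3528, so p_b = 147.
Then p_s = 147 - 14 = 133 and q = 2381.4 - 12(147) = 617.4.

p_b = 147, p_s = 133, q = 617.4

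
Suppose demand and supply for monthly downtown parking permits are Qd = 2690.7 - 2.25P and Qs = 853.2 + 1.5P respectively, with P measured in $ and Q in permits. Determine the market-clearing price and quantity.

P* = 490, Q* = 1588.2

The market clears where 2690.7 - 2.25P = 853.2 + 1.5P. Rearranging, 3.75P = 1837.5, hence P* = 490.
Then Q* = 2690.7 - 2.25(490) = 1588.2.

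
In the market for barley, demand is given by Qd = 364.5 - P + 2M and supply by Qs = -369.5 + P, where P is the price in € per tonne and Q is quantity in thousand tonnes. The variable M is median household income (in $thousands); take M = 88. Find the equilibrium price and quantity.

P* = 455, Q* = 85.5

With M = 88, demand is Qd = 540.5 - P.
The market clears where 540.5 - P = -369.5 + P. Rearranging, 2P = 910, hence P* = 455.
Plugging P* into demand: Q* = 540.5 - 455 = 85.5.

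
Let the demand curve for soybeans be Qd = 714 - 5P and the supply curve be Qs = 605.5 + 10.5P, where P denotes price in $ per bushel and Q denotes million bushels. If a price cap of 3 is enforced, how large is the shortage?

Shortage = 62

Evaluating both curves at the ceiling price 3 gives Qd = 699, Qs = 637.
Shortage = Qd - Qs = 699 - 637 = 62.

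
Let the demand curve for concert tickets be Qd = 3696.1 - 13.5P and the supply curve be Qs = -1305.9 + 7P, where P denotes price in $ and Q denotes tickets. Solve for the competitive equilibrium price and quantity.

P* = 244, Q* = 402.1

The market clears where 3696.1 - 13.5P = -1305.9 + 7P. Rearranging, 20.5P = 5002, hence P* = 244.
Substitute back: Q* = 3696.1 - 13.5(244) = 402.1.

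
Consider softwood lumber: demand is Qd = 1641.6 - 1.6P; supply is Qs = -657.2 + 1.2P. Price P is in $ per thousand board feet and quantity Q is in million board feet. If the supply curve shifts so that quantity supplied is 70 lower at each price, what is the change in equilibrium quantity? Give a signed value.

ΔQ = -40

Equating demand and supply, 1641.6 - 1.6P = -657.2 + 1.2P gives 2.8P = 2298.8, so P* = 821.
Then Q* = 1641.6 - 1.6(821) = 328.
After the shift, supply is Qs = -727.2 + 1.2P.
New equilibrium: 2368.8 = 2.8P, so P = 846 and Q = 288.
ΔQ = 288 - 328 = -40.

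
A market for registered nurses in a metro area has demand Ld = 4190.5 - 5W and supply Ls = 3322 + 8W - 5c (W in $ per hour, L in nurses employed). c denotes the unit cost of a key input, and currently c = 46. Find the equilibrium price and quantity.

With c = 46, supply is Ls = 3092 + 8W.
At equilibrium Ld = Ls, so 4190.5 - 5W = 3092 + 8W; collecting terms, 1098.5 = 13W and W* = 84.5.
Plugging W* into demand: L* = 4190.5 - 5(84.5) = 3768.

W* = 84.5, L* = 3768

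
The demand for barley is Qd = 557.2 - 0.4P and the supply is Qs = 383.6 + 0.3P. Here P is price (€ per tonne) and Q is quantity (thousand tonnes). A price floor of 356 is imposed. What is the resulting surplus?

Surplus = 75.6

At P = 356: Qd = 414.8 and Qs = 490.4.
Surplus = Qs - Qd = 490.4 - 414.8 = 75.6.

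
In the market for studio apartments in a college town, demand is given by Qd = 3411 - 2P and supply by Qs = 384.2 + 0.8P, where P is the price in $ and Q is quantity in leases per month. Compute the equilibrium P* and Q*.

Equating demand and supply, 3411 - 2P = 384.2 + 0.8P gives 2.8P = 3026.8, so P* = 1081.
From the demand curve, Q* = 3411 - 2(1081) = 1249.

P* = 1081, Q* = 1249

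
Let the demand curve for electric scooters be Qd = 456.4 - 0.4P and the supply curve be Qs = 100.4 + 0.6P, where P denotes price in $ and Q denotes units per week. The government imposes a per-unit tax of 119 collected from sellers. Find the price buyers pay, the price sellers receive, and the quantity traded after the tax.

The tax drives a wedge P_b - P_s = 119. Substituting P_s = P_b - 119 into supply: Qs = 29 + 0.6P_b.
Market clearing requires 456.4 - 0.4P_b = 29 + 0.6P_b; hence 427.4 = P_b and P_b = 427.4.
Then P_s = 427.4 - 119 = 308.4 and Q = 456.4 - 0.4(427.4) = 285.44.

P_b = 427.4, P_s = 308.4, Q = 285.44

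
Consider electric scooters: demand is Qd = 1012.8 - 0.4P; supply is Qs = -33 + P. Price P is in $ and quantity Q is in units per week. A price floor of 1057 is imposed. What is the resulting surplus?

Surplus = 434

Evaluating both curves at the floor price 1057 gives Qd = 590, Qs = 1024.
Surplus = Qs - Qd = 1024 - 590 = 434.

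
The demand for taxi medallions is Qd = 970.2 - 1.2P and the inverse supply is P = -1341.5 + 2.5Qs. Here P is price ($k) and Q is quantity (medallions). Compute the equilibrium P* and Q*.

In direct form, Qs = 536.6 + 0.4P.
The market clears where 970.2 - 1.2P = 536.6 + 0.4P. Rearranging, 1.6P = 433.6, hence P* = 271.
Then Q* = 970.2 - 1.2(271) = 645.

P* = 271, Q* = 645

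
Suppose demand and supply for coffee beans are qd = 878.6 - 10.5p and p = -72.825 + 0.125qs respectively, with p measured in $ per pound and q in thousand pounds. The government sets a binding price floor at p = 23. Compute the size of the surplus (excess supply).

In direct form, qs = 582.6 + 8p.
Evaluating both curves at the floor price 23 gives qd = 637.1, qs = 766.6.
Surplus = qs - qd = 766.6 - 637.1 = 129.5.

Surplus = 129.5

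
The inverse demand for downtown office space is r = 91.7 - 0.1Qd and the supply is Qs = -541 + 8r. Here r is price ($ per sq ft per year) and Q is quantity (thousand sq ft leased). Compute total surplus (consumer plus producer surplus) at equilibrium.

Total surplus = 1288.0125

Solving each curve for Q: Qd = 917 - 10r.
Set Qd = Qs: 917 - 10r = -541 + 8r, so 1458 = 18r and r* = 81.
From the demand curve, Q* = 917 - 10(81) = 107.
Demand choke price = 91.7; supply choke price = 67.625. CS = ½(91.7 - 81)(107) = 572.45; PS = ½(81 - 67.625)(107) = 715.5625. Total surplus = 1288.0125.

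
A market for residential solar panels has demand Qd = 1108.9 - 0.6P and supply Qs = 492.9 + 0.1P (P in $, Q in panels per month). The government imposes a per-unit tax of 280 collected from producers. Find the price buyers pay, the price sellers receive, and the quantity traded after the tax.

P_b = 920, P_s = 640, Q = 556.9

With a tax of 280 on producers, they supply based on the net price P_s = P_b - 280, so Qs = 464.9 + 0.1P_b.
Set Qd = Qs: 1108.9 - 0.6P_b = 464.9 + 0.1P_b, so 644 = 0.7P_b and P_b = 920.
So P_s = 640 and the quantity traded is Q = 1108.9 - 0.6(920) = 556.9.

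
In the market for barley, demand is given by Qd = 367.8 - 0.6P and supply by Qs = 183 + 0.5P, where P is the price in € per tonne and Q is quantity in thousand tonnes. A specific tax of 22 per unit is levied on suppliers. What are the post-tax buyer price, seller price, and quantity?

The tax drives a wedge P_b - P_s = 22. Substituting P_s = P_b - 22 into supply: Qs = 172 + 0.5P_b.
Set Qd = Qs: 367.8 - 0.6P_b = 172 + 0.5P_b, so 195.8 = 1.1P_b and P_b = 178.
So P_s = 156 and the quantity traded is Q = 367.8 - 0.6(178) = 261.

P_b = 178, P_s = 156, Q = 261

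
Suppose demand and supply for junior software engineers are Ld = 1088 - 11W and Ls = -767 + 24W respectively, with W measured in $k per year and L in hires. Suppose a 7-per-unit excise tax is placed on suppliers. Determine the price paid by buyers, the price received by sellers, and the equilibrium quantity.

With a tax of 7 on suppliers, they supply based on the net price W_s = W_b - 7, so Ls = -935 + 24W_b.
Equate demand and the shifted supply: 1088 - 11W_b = -935 + 24W_b, giving 35W_b = 2023, so W_b = 57.8.
Then W_s = 57.8 - 7 = 50.8 and L = 1088 - 11(57.8) = 452.2.

W_b = 57.8, W_s = 50.8, L = 452.2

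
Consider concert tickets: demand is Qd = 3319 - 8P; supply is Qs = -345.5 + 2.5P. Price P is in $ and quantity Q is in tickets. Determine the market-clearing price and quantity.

P* = 349, Q* = 527

At equilibrium Qd = Qs, so 3319 - 8P = -345.5 + 2.5P; collecting terms, 3664.5 = 10.5P and P* = 349.
Then Q* = 3319 - 8(349) = 527.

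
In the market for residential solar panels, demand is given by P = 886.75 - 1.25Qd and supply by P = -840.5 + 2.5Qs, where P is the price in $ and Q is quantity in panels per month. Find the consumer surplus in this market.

Consumer surplus = 132595.225

Rewriting in direct form: Qd = 709.4 - 0.8P and Qs = 336.2 + 0.4P.
The market clears where 709.4 - 0.8P = 336.2 + 0.4P. Rearranging, 1.2P = 373.2, hence P* = 311.
Plugging P* into demand: Q* = 709.4 - 0.8(311) = 460.6.
Demand choke price (Qd = 0): P = 709.4/0.8 = 886.75. Consumer surplus = ½ × (886.75 - 311) × 460.6 = 132595.225.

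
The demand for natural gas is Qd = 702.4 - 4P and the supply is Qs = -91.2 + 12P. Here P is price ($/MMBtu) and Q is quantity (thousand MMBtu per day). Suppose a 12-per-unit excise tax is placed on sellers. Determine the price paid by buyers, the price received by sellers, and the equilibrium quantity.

P_b = 58.6, P_s = 46.6, Q = 468

With a tax of 12 on sellers, they supply based on the net price P_s = P_b - 12, so Qs = -235.2 + 12P_b.
Market clearing requires 702.4 - 4P_b = -235.2 + 12P_b; hence 937.6 = 16P_b and P_b = 58.6.
Then P_s = 58.6 - 12 = 46.6 and Q = 702.4 - 4(58.6) = 468.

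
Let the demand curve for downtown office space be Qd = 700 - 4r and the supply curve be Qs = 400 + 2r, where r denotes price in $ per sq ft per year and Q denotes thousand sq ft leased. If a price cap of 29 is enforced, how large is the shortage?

Shortage = 126

With r fixed at 29, quantity demanded is 584 and quantity supplied is 458.
Shortage = Qd - Qs = 584 - 458 = 126.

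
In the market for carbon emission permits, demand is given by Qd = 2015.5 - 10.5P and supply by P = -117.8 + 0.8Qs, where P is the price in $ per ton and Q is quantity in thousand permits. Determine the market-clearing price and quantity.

P* = 159, Q* = 346

Solving each curve for Q: Qs = 147.25 + 1.25P.
Set Qd = Qs: 2015.5 - 10.5P = 147.25 + 1.25P, so 1868.25 = 11.75P and P* = 159.
Substitute back: Q* = 2015.5 - 10.5(159) = 346.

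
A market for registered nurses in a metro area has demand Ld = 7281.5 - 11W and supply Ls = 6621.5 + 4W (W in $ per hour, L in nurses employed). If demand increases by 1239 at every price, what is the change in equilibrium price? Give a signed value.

The market clears where 7281.5 - 11W = 6621.5 + 4W. Rearranging, 15W = 660, hence W* = 44.
Plugging W* into demand: L* = 7281.5 - 11(44) = 6797.5.
After the shift, demand is Ld = 8520.5 - 11W.
The new intersection has 1899 = 15W, i.e. W = 126.6, L = 7127.9.
ΔW = 126.6 - 44 = 82.6.

ΔW = 82.6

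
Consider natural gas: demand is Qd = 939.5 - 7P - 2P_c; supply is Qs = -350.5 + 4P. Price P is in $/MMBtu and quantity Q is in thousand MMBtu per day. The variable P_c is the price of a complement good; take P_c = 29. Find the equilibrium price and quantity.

With P_c = 29, demand is Qd = 881.5 - 7P.
The market clears where 881.5 - 7P = -350.5 + 4P. Rearranging, 11P = 1232, hence P* = 112.
Substitute back: Q* = 881.5 - 7(112) = 97.5.

P* = 112, Q* = 97.5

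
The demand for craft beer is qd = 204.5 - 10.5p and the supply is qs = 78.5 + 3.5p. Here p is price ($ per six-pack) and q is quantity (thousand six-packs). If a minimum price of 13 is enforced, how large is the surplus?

Evaluating both curves at the floor price 13 gives qd = 68, qs = 124.
Surplus = qs - qd = 124 - 68 = 56.

Surplus = 56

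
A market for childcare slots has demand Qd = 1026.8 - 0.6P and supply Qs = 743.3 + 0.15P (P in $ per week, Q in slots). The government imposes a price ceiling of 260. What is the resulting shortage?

Shortage = 88.5

At P = 260: Qd = 870.8 and Qs = 782.3.
Shortage = Qd - Qs = 870.8 - 782.3 = 88.5.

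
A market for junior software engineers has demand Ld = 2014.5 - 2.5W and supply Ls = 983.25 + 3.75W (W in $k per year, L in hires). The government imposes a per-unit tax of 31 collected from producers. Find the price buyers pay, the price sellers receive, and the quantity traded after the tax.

W_b = 183.6, W_s = 152.6, L = 1555.5

The tax drives a wedge W_b - W_s = 31. Substituting W_s = W_b - 31 into supply: Ls = 867 + 3.75W_b.
Equate demand and the shifted supply: 2014.5 - 2.5W_b = 867 + 3.75W_b, giving 6.25W_b = 1147.5, so W_b = 183.6.
So W_s = 152.6 and the quantity traded is L = 2014.5 - 2.5(183.6) = 1555.5.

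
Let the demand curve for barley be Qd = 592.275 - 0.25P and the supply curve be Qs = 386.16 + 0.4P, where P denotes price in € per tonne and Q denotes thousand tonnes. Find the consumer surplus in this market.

Set Qd = Qs: 592.275 - 0.25P = 386.16 + 0.4P, so 206.115 = 0.65P and P* = 317.1.
Then Q* = 592.275 - 0.25(317.1) = 513.
Demand choke price (Qd = 0): P = 592.275/0.25 = 2369.1. Consumer surplus = ½ × (2369.1 - 317.1) × 513 = 526338.

Consumer surplus = 526338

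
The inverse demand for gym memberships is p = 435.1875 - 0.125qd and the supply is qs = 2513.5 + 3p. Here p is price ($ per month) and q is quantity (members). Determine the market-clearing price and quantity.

p* = 88, q* = 2777.5

Solving each curve for q: qd = 3481.5 - 8p.
Set qd = qs: 3481.5 - 8p = 2513.5 + 3p, so 968 = 11p and p* = 88.
Plugging p* into demand: q* = 3481.5 - 8(88) = 2777.5.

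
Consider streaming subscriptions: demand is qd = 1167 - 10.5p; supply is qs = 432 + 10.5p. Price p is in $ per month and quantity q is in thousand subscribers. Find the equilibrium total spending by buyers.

Total spending by buyers = 27982.5

Equating demand and supply, 1167 - 10.5p = 432 + 10.5p gives 21p = 735, so p* = 35.
From the demand curve, q* = 1167 - 10.5(35) = 799.5.
Total spending by buyers = p* × q* = 35 × 799.5 = 27982.5.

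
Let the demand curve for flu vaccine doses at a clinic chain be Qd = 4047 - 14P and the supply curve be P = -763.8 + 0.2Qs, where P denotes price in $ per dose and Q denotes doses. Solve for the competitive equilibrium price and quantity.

P* = 12, Q* = 3879

Inverting to quantity form: Qs = 3819 + 5P.
The market clears where 4047 - 14P = 3819 + 5P. Rearranging, 19P = 228, hence P* = 12.
Then Q* = 4047 - 14(12) = 3879.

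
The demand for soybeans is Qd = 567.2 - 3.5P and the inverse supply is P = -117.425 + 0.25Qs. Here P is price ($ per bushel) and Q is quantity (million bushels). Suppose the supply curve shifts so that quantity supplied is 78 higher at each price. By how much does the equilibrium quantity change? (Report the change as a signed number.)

In direct form, Qs = 469.7 + 4P.
The market clears where 567.2 - 3.5P = 469.7 + 4P. Rearranging, 7.5P = 97.5, hence P* = 13.
Substitute back: Q* = 567.2 - 3.5(13) = 521.7.
After the shift, supply is Qs = 547.7 + 4P.
The new intersection has 19.5 = 7.5P, i.e. P = 2.6, Q = 558.1.
ΔQ = 558.1 - 521.7 = 36.4.

ΔQ = 36.4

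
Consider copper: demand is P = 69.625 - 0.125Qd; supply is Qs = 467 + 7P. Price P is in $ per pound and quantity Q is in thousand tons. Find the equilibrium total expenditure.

Inverting to quantity form: Qd = 557 - 8P.
The market clears where 557 - 8P = 467 + 7P. Rearranging, 15P = 90, hence P* = 6.
Then Q* = 557 - 8(6) = 509.
Total expenditure = P* × Q* = 6 × 509 = 3054.

Total expenditure = 3054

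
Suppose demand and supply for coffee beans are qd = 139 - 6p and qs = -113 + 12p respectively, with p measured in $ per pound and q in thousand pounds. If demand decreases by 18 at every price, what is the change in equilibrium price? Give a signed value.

At equilibrium qd = qs, so 139 - 6p = -113 + 12p; collecting terms, 252 = 18p and p* = 14.
Substitute back: q* = 139 - 6(14) = 55.
After the shift, demand is qd = 121 - 6p.
The new intersection has 234 = 18p, i.e. p = 13, q = 43.
Δp = 13 - 14 = -1.

Δp = -1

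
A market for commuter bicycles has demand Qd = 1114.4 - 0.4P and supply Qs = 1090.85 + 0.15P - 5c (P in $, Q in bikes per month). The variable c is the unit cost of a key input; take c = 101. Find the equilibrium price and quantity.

P* = 961, Q* = 730

With c = 101, supply is Qs = 585.85 + 0.15P.
At equilibrium Qd = Qs, so 1114.4 - 0.4P = 585.85 + 0.15P; collecting terms, 528.55 = 0.55P and P* = 961.
From the demand curve, Q* = 1114.4 - 0.4(961) = 730.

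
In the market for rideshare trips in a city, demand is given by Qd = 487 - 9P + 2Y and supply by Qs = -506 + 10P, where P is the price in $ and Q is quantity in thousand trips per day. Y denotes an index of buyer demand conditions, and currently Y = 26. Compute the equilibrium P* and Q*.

P* = 55, Q* = 44

With Y = 26, demand is Qd = 539 - 9P.
Equating demand and supply, 539 - 9P = -506 + 10P gives 19P = 1045, so P* = 55.
From the demand curve, Q* = 539 - 9(55) = 44.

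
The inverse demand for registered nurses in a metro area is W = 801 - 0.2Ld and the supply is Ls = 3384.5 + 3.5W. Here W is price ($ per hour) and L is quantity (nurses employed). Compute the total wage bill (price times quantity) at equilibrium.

The total wage bill = 265720

Solving each curve for L: Ld = 4005 - 5W.
At equilibrium Ld = Ls, so 4005 - 5W = 3384.5 + 3.5W; collecting terms, 620.5 = 8.5W and W* = 73.
Then L* = 4005 - 5(73) = 3640.
The total wage bill = W* × L* = 73 × 3640 = 265720.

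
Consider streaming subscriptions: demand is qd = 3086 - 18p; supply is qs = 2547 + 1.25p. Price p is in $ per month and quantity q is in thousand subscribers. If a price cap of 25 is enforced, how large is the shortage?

Shortage = 57.75

Evaluating both curves at the ceiling price 25 gives qd = 2636, qs = 2578.25.
Shortage = qd - qs = 2636 - 2578.25 = 57.75.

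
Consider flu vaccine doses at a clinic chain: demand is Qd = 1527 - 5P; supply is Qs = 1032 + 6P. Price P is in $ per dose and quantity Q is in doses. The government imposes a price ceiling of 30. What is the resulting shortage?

With P fixed at 30, quantity demanded is 1377 and quantity supplied is 1212.
Shortage = Qd - Qs = 1377 - 1212 = 165.

Shortage = 165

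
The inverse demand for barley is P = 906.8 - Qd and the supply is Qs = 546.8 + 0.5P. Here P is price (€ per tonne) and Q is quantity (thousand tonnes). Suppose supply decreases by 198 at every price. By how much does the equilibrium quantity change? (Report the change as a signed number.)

ΔQ = -132

Solving each curve for Q: Qd = 906.8 - P.
Set Qd = Qs: 906.8 - P = 546.8 + 0.5P, so 360 = 1.5P and P* = 240.
From the demand curve, Q* = 906.8 - 240 = 666.8.
After the shift, supply is Qs = 348.8 + 0.5P.
New equilibrium: 558 = 1.5P, so P = 372 and Q = 534.8.
ΔQ = 534.8 - 666.8 = -132.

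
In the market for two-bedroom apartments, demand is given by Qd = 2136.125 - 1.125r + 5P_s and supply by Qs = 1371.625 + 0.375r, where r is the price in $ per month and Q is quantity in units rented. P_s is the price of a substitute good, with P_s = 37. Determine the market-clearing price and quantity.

With P_s = 37, demand is Qd = 2321.125 - 1.125r.
At equilibrium Qd = Qs, so 2321.125 - 1.125r = 1371.625 + 0.375r; collecting terms, 949.5 = 1.5r and r* = 633.
Substitute back: Q* = 2321.125 - 1.125(633) = 1609.

r* = 633, Q* = 1609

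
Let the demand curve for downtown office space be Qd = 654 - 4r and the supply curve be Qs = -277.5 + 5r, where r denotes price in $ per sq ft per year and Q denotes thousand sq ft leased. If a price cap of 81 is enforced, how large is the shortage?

Evaluating both curves at the ceiling price 81 gives Qd = 330, Qs = 127.5.
Shortage = Qd - Qs = 330 - 127.5 = 202.5.

Shortage = 202.5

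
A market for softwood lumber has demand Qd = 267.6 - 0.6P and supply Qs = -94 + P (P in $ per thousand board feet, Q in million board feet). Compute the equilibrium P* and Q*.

P* = 226, Q* = 132

Set Qd = Qs: 267.6 - 0.6P = -94 + P, so 361.6 = 1.6P and P* = 226.
Then Q* = 267.6 - 0.6(226) = 132.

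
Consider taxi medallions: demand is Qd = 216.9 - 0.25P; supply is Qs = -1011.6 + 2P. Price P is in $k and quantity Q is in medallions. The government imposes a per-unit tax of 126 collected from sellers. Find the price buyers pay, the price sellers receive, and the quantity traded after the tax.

With a tax of 126 on sellers, they supply based on the net price P_s = P_b - 126, so Qs = -1263.6 + 2P_b.
Market clearing requires 216.9 - 0.25P_b = -1263.6 + 2P_b; hence 1480.5 = 2.25P_b and P_b = 658.
So P_s = 532 and the quantity traded is Q = 216.9 - 0.25(658) = 52.4.

P_b = 658, P_s = 532, Q = 52.4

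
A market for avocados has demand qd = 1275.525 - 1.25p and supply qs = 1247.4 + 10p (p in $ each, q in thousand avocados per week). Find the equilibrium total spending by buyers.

Equating demand and supply, 1275.525 - 1.25p = 1247.4 + 10p gives 11.25p = 28.125, so p* = 2.5.
Substitute back: q* = 1275.525 - 1.25(2.5) = 1272.4.
Total spending by buyers = p* × q* = 2.5 × 1272.4 = 3181.

Total spending by buyers = 3181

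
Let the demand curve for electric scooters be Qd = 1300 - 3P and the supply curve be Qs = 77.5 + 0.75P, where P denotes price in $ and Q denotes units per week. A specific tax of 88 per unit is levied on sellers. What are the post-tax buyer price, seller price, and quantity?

With a tax of 88 on sellers, they supply based on the net price P_s = P_b - 88, so Qs = 11.5 + 0.75P_b.
Market clearing requires 1300 - 3P_b = 11.5 + 0.75P_b; hence 1288.5 = 3.75P_b and P_b = 343.6.
Then P_s = 343.6 - 88 = 255.6 and Q = 1300 - 3(343.6) = 269.2.

P_b = 343.6, P_s = 255.6, Q = 269.2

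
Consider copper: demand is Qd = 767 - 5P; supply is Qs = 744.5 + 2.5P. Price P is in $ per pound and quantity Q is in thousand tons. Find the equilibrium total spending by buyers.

At equilibrium Qd = Qs, so 767 - 5P = 744.5 + 2.5P; collecting terms, 22.5 = 7.5P and P* = 3.
Substitute back: Q* = 767 - 5(3) = 752.
Total spending by buyers = P* × Q* = 3 × 752 = 2256.

Total spending by buyers = 2256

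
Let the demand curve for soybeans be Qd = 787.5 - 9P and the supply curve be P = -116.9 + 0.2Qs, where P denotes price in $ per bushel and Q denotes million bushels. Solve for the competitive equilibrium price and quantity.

Solving each curve for Q: Qs = 584.5 + 5P.
At equilibrium Qd = Qs, so 787.5 - 9P = 584.5 + 5P; collecting terms, 203 = 14P and P* = 14.5.
Substitute back: Q* = 787.5 - 9(14.5) = 657.

P* = 14.5, Q* = 657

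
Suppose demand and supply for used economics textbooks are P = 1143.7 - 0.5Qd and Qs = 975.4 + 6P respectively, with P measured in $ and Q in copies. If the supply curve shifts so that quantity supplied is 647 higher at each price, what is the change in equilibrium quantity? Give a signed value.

Rewriting in direct form: Qd = 2287.4 - 2P.
The market clears where 2287.4 - 2P = 975.4 + 6P. Rearranging, 8P = 1312, hence P* = 164.
Then Q* = 2287.4 - 2(164) = 1959.4.
After the shift, supply is Qs = 1622.4 + 6P.
New equilibrium: 665 = 8P, so P = 83.125 and Q = 2121.15.
ΔQ = 2121.15 - 1959.4 = 161.75.

ΔQ = 161.75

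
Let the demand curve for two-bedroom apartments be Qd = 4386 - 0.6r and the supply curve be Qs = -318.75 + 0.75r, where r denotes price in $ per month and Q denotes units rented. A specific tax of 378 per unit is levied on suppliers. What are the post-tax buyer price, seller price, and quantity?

r_b = 3695, r_s = 3317, Q = 2169

The tax drives a wedge r_b - r_s = 378. Substituting r_s = r_b - 378 into supply: Qs = -602.25 + 0.75r_b.
Equate demand and the shifted supply: 4386 - 0.6r_b = -602.25 + 0.75r_b, giving 1.35r_b = 4988.25, so r_b = 3695.
So r_s = 3317 and the quantity traded is Q = 4386 - 0.6(3695) = 2169.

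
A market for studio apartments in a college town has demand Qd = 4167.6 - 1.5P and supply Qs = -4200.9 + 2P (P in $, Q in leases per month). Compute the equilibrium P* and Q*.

The market clears where 4167.6 - 1.5P = -4200.9 + 2P. Rearranging, 3.5P = 8368.5, hence P* = 2391.
Substitute back: Q* = 4167.6 - 1.5(2391) = 581.1.

P* = 2391, Q* = 581.1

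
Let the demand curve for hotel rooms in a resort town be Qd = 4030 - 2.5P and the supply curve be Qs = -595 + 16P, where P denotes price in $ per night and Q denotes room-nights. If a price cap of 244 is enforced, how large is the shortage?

With P fixed at 244, quantity demanded is 3420 and quantity supplied is 3309.
Shortage = Qd - Qs = 3420 - 3309 = 111.

Shortage = 111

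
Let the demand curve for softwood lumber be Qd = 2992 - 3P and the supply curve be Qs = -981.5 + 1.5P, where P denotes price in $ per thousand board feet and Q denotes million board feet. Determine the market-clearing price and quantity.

P* = 883, Q* = 343

Set Qd = Qs: 2992 - 3P = -981.5 + 1.5P, so 3973.5 = 4.5P and P* = 883.
From the demand curve, Q* = 2992 - 3(883) = 343.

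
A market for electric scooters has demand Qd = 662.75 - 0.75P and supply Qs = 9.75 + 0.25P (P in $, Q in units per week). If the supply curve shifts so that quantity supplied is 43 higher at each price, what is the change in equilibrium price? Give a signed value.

ΔP = -43

The market clears where 662.75 - 0.75P = 9.75 + 0.25P. Rearranging, P = 653, hence P* = 653.
Then Q* = 662.75 - 0.75(653) = 173.
After the shift, supply is Qs = 52.75 + 0.25P.
The new intersection has 610 = P, i.e. P = 610, Q = 205.25.
ΔP = 610 - 653 = -43.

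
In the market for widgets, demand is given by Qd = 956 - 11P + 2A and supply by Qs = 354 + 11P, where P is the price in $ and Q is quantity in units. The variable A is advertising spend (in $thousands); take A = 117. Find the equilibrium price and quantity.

With A = 117, demand is Qd = 1190 - 11P.
Set Qd = Qs: 1190 - 11P = 354 + 11P, so 836 = 22P and P* = 38.
Then Q* = 1190 - 11(38) = 772.

P* = 38, Q* = 772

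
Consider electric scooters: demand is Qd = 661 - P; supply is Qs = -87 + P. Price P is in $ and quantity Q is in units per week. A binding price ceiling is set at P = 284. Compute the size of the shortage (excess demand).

At P = 284: Qd = 377 and Qs = 197.
Shortage = Qd - Qs = 377 - 197 = 180.

Shortage = 180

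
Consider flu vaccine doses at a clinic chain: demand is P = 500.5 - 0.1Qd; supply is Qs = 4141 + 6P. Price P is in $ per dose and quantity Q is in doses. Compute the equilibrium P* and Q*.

P* = 54, Q* = 4465

Solving each curve for Q: Qd = 5005 - 10P.
Equating demand and supply, 5005 - 10P = 4141 + 6P gives 16P = 864, so P* = 54.
Plugging P* into demand: Q* = 5005 - 10(54) = 4465.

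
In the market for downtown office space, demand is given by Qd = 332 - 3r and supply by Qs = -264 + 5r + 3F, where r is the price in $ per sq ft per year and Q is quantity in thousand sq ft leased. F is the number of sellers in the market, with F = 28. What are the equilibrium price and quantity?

With F = 28, supply is Qs = -180 + 5r.
The market clears where 332 - 3r = -180 + 5r. Rearranging, 8r = 512, hence r* = 64.
Plugging r* into demand: Q* = 332 - 3(64) = 140.

r* = 64, Q* = 140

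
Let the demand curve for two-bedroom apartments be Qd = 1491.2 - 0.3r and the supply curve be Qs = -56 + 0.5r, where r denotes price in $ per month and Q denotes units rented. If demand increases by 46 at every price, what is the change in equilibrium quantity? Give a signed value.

Set Qd = Qs: 1491.2 - 0.3r = -56 + 0.5r, so 1547.2 = 0.8r and r* = 1934.
From the demand curve, Q* = 1491.2 - 0.3(1934) = 911.
After the shift, demand is Qd = 1537.2 - 0.3r.
Re-solving, 0.8r = 1593.2 gives r = 1991.5 and Q = 939.75.
ΔQ = 939.75 - 911 = 28.75.

ΔQ = 28.75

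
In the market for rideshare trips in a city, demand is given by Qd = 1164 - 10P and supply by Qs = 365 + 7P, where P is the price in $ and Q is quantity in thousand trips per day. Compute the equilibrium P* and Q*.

Equating demand and supply, 1164 - 10P = 365 + 7P gives 17P = 799, so P* = 47.
Plugging P* into demand: Q* = 1164 - 10(47) = 694.

P* = 47, Q* = 694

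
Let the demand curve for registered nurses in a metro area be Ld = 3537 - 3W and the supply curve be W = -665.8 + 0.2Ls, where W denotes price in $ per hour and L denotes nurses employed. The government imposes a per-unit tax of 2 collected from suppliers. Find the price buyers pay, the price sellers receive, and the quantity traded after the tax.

W_b = 27.25, W_s = 25.25, L = 3455.25

Solving each curve for L: Ls = 3329 + 5W.
Suppliers keep W_s = W_b - 2 per unit, so supply in terms of the buyer price is Ls = 3319 + 5W_b.
Equate demand and the shifted supply: 3537 - 3W_b = 3319 + 5W_b, giving 8W_b = 218, so W_b = 27.25.
Then W_s = 27.25 - 2 = 25.25 and L = 3537 - 3(27.25) = 3455.25.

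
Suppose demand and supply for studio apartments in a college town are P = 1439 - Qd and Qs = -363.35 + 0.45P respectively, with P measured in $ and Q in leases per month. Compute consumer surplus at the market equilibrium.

Rewriting in direct form: Qd = 1439 - P.
Set Qd = Qs: 1439 - P = -363.35 + 0.45P, so 1802.35 = 1.45P and P* = 1243.
From the demand curve, Q* = 1439 - 1243 = 196.
Demand choke price (Qd = 0): P = 1439. Consumer surplus = ½ × (1439 - 1243) × 196 = 19208.

Consumer surplus = 19208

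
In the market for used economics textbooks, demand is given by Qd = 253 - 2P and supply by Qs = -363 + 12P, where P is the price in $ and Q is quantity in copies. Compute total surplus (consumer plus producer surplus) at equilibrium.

Total surplus = 7940.625

At equilibrium Qd = Qs, so 253 - 2P = -363 + 12P; collecting terms, 616 = 14P and P* = 44.
Plugging P* into demand: Q* = 253 - 2(44) = 165.
Demand choke price = 126.5; supply choke price = 30.25. CS = ½(126.5 - 44)(165) = 6806.25; PS = ½(44 - 30.25)(165) = 1134.375. Total surplus = 7940.625.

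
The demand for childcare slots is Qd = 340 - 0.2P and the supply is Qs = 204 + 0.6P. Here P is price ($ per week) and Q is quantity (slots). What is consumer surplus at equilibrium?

At equilibrium Qd = Qs, so 340 - 0.2P = 204 + 0.6P; collecting terms, 136 = 0.8P and P* = 170.
Substitute back: Q* = 340 - 0.2(170) = 306.
Demand choke price (Qd = 0): P = 340/0.2 = 1700. Consumer surplus = ½ × (1700 - 170) × 306 = 234090.

Consumer surplus = 234090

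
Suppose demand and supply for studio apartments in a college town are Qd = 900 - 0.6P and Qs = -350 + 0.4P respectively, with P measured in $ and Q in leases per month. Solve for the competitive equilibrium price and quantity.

At equilibrium Qd = Qs, so 900 - 0.6P = -350 + 0.4P; collecting terms, 1250 = P and P* = 1250.
Substitute back: Q* = 900 - 0.6(1250) = 150.

P* = 1250, Q* = 150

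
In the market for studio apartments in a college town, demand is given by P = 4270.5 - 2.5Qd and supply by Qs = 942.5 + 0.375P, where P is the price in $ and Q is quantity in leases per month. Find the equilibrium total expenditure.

Total expenditure = 1297244

In direct form, Qd = 1708.2 - 0.4P.
At equilibrium Qd = Qs, so 1708.2 - 0.4P = 942.5 + 0.375P; collecting terms, 765.7 = 0.775P and P* = 988.
From the demand curve, Q* = 1708.2 - 0.4(988) = 1313.
Total expenditure = P* × Q* = 988 × 1313 = 1297244.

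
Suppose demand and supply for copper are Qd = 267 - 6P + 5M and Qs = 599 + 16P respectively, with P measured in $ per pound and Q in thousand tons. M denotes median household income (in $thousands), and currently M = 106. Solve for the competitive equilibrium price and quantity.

With M = 106, demand is Qd = 797 - 6P.
The market clears where 797 - 6P = 599 + 16P. Rearranging, 22P = 198, hence P* = 9.
Plugging P* into demand: Q* = 797 - 6(9) = 743.

P* = 9, Q* = 743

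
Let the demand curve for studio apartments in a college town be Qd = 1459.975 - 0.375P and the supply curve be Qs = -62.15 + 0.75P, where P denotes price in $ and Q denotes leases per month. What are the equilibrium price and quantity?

P* = 1353, Q* = 952.6

Equating demand and supply, 1459.975 - 0.375P = -62.15 + 0.75P gives 1.125P = 1522.125, so P* = 1353.
Then Q* = 1459.975 - 0.375(1353) = 952.6.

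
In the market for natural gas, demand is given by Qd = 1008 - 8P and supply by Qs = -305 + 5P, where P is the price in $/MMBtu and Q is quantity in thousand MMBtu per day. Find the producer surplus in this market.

Producer surplus = 4000

The market clears where 1008 - 8P = -305 + 5P. Rearranging, 13P = 1313, hence P* = 101.
Then Q* = 1008 - 8(101) = 200.
Supply choke price (Qs = 0): P = 61. Producer surplus = ½ × (101 - 61) × 200 = 4000.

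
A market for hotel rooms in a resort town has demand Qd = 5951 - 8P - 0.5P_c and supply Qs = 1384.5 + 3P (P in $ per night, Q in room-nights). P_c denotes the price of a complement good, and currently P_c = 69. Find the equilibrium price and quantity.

With P_c = 69, demand is Qd = 5916.5 - 8P.
Set Qd = Qs: 5916.5 - 8P = 1384.5 + 3P, so 4532 = 11P and P* = 412.
Then Q* = 5916.5 - 8(412) = 2620.5.

P* = 412, Q* = 2620.5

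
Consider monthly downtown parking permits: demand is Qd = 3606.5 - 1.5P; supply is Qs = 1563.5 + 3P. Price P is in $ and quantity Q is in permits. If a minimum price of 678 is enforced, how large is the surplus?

Surplus = 1008

Evaluating both curves at the floor price 678 gives Qd = 2589.5, Qs = 3597.5.
Surplus = Qs - Qd = 3597.5 - 2589.5 = 1008.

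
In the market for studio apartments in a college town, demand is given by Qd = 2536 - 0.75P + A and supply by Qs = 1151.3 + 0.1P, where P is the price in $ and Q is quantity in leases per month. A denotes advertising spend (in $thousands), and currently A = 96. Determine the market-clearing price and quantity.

P* = 1742, Q* = 1325.5

With A = 96, demand is Qd = 2632 - 0.75P.
The market clears where 2632 - 0.75P = 1151.3 + 0.1P. Rearranging, 0.85P = 1480.7, hence P* = 1742.
Substitute back: Q* = 2632 - 0.75(1742) = 1325.5.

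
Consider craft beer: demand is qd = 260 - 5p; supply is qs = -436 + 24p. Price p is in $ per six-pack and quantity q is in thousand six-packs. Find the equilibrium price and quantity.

p* = 24, q* = 140

The market clears where 260 - 5p = -436 + 24p. Rearranging, 29p = 696, hence p* = 24.
Substitute back: q* = 260 - 5(24) = 140.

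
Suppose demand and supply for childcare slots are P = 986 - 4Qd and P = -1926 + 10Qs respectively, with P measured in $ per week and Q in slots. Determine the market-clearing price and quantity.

Inverting to quantity form: Qd = 246.5 - 0.25P and Qs = 192.6 + 0.1P.
The market clears where 246.5 - 0.25P = 192.6 + 0.1P. Rearranging, 0.35P = 53.9, hence P* = 154.
Plugging P* into demand: Q* = 246.5 - 0.25(154) = 208.

P* = 154, Q* = 208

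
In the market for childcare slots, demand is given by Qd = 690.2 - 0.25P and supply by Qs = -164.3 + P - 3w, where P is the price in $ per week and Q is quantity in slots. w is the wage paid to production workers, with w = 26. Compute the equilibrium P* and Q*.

P* = 746, Q* = 503.7

With w = 26, supply is Qs = -242.3 + P.
Set Qd = Qs: 690.2 - 0.25P = -242.3 + P, so 932.5 = 1.25P and P* = 746.
Plugging P* into demand: Q* = 690.2 - 0.25(746) = 503.7.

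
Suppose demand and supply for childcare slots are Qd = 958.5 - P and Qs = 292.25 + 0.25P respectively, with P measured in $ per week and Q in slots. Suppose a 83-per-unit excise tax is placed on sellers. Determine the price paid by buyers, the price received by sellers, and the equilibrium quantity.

The tax drives a wedge P_b - P_s = 83. Substituting P_s = P_b - 83 into supply: Qs = 271.5 + 0.25P_b.
Equate demand and the shifted supply: 958.5 - P_b = 271.5 + 0.25P_b, giving 1.25P_b = 687, so P_b = 549.6.
Then P_s = 549.6 - 83 = 466.6 and Q = 958.5 - 549.6 = 408.9.

P_b = 549.6, P_s = 466.6, Q = 408.9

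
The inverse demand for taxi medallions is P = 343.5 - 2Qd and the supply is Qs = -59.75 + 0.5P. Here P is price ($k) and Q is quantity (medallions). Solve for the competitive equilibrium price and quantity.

P* = 231.5, Q* = 56

Inverting to quantity form: Qd = 171.75 - 0.5P.
Equating demand and supply, 171.75 - 0.5P = -59.75 + 0.5P gives P = 231.5, so P* = 231.5.
From the demand curve, Q* = 171.75 - 0.5(231.5) = 56.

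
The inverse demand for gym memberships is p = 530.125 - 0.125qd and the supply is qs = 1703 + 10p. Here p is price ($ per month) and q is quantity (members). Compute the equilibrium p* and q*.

Solving each curve for q: qd = 4241 - 8p.
Set qd = qs: 4241 - 8p = 1703 + 10p, so 2538 = 18p and p* = 141.
Then q* = 4241 - 8(141) = 3113.

p* = 141, q* = 3113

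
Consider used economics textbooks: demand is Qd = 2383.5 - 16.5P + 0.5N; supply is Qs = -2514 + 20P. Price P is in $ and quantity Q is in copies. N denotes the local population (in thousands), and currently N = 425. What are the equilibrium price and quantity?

P* = 140, Q* = 286

With N = 425, demand is Qd = 2596 - 16.5P.
Set Qd = Qs: 2596 - 16.5P = -2514 + 20P, so 5110 = 36.5P and P* = 140.
Then Q* = 2596 - 16.5(140) = 286.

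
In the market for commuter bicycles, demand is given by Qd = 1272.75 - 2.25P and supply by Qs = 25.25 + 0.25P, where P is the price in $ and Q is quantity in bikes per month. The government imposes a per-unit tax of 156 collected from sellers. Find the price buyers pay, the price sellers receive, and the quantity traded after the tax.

P_b = 514.6, P_s = 358.6, Q = 114.9

Sellers keep P_s = P_b - 156 per unit, so supply in terms of the buyer price is Qs = -13.75 + 0.25P_b.
Market clearing requires 1272.75 - 2.25P_b = -13.75 + 0.25P_b; hence 1286.5 = 2.5P_b and P_b = 514.6.
Then P_s = 514.6 - 156 = 358.6 and Q = 1272.75 - 2.25(514.6) = 114.9.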